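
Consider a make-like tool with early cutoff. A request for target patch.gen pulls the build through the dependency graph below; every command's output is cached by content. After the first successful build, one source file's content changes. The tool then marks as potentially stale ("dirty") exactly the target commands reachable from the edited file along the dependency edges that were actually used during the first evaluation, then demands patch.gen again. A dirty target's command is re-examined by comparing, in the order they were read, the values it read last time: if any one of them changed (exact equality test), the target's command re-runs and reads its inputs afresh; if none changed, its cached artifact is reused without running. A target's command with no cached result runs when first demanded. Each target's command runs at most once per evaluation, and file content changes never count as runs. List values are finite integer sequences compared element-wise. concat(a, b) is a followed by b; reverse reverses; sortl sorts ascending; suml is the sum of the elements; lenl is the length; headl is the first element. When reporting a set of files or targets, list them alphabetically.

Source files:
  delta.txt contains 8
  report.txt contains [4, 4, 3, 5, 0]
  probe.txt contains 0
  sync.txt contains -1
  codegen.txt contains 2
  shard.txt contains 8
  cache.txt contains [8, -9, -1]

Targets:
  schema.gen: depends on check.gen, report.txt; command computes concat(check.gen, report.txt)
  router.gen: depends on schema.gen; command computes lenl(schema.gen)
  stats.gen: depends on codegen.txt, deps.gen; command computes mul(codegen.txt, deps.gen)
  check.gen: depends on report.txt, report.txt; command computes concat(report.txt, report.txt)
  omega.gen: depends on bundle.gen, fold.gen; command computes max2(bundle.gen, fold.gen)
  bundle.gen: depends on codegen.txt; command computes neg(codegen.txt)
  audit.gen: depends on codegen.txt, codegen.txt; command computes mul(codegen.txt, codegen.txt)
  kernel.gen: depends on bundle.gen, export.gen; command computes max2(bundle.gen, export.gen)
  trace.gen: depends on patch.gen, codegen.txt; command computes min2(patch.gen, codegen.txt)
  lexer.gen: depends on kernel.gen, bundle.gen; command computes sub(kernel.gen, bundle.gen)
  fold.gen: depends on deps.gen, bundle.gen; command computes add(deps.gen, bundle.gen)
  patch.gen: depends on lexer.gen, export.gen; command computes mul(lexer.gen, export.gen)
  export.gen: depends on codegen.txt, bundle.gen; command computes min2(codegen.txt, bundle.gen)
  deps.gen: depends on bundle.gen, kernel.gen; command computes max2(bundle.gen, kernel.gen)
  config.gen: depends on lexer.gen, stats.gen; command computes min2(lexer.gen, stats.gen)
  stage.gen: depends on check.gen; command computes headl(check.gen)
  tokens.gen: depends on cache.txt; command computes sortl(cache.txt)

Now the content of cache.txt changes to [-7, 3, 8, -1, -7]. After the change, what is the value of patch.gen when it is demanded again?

Demanding patch.gen again yields 0.
Note the shortcut — cache.txt feeds only undemanded nodes, so no recomputation happens.

First demand of the output computes:
  bundle.gen = neg(2) = -2
  export.gen = min2(2, -2) = -2
  kernel.gen = max2(-2, -2) = -2
  lexer.gen = sub(-2, -2) = 0
  patch.gen = mul(0, -2) = 0

After the edit, cleaning proceeds:
  cache.txt only reaches undemanded nodes; the second demand re-runs nothing.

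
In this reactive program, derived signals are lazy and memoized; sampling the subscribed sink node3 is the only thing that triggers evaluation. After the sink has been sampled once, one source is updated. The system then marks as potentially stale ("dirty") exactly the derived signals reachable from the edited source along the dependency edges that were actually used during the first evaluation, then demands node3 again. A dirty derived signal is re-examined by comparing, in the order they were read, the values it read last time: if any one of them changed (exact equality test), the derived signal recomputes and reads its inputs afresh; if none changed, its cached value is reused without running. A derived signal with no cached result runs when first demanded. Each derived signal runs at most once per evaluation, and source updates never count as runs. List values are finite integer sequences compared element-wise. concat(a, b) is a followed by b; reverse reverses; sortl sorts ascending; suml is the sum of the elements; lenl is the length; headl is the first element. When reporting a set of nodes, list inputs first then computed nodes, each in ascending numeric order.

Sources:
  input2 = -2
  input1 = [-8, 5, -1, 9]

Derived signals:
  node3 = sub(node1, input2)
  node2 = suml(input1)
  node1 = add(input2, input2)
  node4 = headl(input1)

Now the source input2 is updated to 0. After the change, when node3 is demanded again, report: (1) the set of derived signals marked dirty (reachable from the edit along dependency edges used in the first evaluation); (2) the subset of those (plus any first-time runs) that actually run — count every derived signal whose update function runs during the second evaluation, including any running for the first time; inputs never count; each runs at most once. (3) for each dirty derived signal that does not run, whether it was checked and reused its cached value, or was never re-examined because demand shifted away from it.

The edit dirties: node1, node3.
2 derived signals run: node1, node3.
No dirty derived signal escaped a run.

First demand of the output computes:
  node1 = add(-2, -2) = -4
  node3 = sub(-4, -2) = -2

After the edit, cleaning proceeds:
  node1: a read changed (input2 -2->0; input2 -2->0) — executes, giving 0.
  node3: a read changed (node1 -4->0; input2 -2->0) — executes, giving 0.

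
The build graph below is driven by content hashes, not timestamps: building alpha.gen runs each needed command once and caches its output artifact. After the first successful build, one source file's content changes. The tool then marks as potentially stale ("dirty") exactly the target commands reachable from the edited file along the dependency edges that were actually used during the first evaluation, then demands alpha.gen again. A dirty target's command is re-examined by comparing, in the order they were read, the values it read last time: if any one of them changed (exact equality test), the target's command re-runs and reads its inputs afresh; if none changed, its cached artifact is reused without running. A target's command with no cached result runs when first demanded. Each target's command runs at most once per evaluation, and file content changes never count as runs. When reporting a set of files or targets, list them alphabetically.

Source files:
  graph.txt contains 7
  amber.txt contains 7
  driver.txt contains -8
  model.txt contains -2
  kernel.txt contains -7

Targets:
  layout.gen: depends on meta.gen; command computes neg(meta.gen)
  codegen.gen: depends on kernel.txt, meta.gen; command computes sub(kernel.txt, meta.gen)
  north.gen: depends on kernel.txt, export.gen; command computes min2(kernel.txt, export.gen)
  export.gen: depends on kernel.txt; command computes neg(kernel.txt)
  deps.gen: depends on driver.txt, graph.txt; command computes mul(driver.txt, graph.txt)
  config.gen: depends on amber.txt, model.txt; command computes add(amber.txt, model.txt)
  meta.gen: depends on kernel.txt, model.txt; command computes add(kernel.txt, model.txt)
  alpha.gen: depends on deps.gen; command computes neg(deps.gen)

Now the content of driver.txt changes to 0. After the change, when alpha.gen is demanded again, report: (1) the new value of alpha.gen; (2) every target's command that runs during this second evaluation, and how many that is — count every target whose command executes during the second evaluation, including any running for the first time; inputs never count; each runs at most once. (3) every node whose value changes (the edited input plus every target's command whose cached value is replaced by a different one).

alpha.gen now evaluates to 0.
Run set: alpha.gen, deps.gen (2 run).
Changed values: alpha.gen, deps.gen, driver.txt.

Initial pass — values computed on the first demand:
  deps.gen = mul(-8, 7) = -56
  alpha.gen = neg(-56) = 56

Second demand — change propagation:
  deps.gen: re-runs because driver.txt -8->0; new result 0.
  alpha.gen: re-runs because deps.gen -56->0; new result 0.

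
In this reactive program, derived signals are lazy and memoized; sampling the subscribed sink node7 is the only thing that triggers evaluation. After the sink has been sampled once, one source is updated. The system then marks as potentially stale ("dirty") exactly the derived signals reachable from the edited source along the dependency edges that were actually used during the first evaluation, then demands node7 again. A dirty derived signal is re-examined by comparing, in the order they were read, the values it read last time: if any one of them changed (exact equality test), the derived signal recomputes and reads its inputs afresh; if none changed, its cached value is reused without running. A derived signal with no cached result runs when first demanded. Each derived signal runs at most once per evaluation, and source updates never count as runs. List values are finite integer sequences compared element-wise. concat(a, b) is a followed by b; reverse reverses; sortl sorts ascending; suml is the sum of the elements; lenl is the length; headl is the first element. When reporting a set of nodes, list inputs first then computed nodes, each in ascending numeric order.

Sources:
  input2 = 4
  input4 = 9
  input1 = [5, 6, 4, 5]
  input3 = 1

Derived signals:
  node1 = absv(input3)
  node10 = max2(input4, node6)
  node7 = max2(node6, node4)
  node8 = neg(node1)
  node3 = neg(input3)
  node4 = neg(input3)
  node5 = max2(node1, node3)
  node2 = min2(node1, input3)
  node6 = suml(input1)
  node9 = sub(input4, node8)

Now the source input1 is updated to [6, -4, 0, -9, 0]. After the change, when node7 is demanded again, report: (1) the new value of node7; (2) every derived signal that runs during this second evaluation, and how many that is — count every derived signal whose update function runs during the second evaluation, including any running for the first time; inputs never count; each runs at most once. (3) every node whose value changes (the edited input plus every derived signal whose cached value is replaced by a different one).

Demanding node7 again yields -1.
2 derived signals run: node6, node7.
The nodes whose values change: input1, node6, node7.

First demand of the output computes:
  node4 = neg(1) = -1
  node6 = suml([5, 6, 4, 5]) = 20
  node7 = max2(20, -1) = 20

After the edit, cleaning proceeds:
  node6: a read changed (input1 [5, 6, 4, 5]->[6, -4, 0, -9, 0]) — executes, giving -7.
  node7: a read changed (node6 20->-7) — executes, giving -1.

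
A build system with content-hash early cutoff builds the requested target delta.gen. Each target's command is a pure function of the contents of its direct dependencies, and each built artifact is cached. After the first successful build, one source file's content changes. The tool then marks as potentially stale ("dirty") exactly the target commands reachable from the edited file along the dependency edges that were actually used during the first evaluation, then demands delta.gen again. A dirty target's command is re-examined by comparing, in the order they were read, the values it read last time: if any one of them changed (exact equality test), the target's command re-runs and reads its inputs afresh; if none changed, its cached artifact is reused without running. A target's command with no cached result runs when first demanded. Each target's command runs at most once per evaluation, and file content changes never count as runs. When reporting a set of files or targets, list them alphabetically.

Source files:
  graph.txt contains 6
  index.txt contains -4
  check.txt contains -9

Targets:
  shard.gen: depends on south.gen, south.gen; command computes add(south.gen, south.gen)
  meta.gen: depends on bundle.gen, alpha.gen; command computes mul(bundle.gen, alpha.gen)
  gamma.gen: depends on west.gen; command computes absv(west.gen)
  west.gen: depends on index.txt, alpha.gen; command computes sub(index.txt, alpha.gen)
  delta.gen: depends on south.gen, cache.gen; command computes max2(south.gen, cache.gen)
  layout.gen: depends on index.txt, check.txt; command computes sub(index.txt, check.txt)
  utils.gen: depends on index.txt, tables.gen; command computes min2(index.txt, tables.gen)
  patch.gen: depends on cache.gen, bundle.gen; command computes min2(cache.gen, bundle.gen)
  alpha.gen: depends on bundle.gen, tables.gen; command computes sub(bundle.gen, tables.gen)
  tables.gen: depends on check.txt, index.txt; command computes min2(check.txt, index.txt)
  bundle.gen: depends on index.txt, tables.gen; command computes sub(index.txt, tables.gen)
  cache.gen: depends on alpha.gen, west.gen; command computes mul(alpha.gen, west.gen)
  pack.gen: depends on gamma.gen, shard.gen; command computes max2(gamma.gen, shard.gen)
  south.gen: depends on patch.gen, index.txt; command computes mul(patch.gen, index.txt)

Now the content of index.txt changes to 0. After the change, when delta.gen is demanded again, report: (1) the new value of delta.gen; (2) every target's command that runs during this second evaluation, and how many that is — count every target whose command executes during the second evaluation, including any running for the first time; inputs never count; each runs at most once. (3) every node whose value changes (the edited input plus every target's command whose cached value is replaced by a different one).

New value of delta.gen: 0.
Target commands that run: alpha.gen, bundle.gen, cache.gen, delta.gen, patch.gen, south.gen, tables.gen, west.gen — 8 in total.
Values that change: alpha.gen, bundle.gen, cache.gen, delta.gen, index.txt, patch.gen, south.gen.

First evaluation (everything demanded from the output):
  tables.gen = min2(-9, -4) = -9
  bundle.gen = sub(-4, -9) = 5
  alpha.gen = sub(5, -9) = 14
  west.gen = sub(-4, 14) = -18
  cache.gen = mul(14, -18) = -252
  patch.gen = min2(-252, 5) = -252
  south.gen = mul(-252, -4) = 1008
  delta.gen = max2(1008, -252) = 1008

Propagation after the edit:
  tables.gen: runs — index.txt -4->0; result -9 (same value as before).
  bundle.gen: runs — index.txt -4->0; result 9.
  alpha.gen: runs — bundle.gen 5->9; result 18.
  west.gen: runs — index.txt -4->0; alpha.gen 14->18; result -18 (same value as before).
  cache.gen: runs — alpha.gen 14->18; result -324.
  patch.gen: runs — cache.gen -252->-324; bundle.gen 5->9; result -324.
  south.gen: runs — patch.gen -252->-324; index.txt -4->0; result 0.
  delta.gen: runs — south.gen 1008->0; cache.gen -252->-324; result 0.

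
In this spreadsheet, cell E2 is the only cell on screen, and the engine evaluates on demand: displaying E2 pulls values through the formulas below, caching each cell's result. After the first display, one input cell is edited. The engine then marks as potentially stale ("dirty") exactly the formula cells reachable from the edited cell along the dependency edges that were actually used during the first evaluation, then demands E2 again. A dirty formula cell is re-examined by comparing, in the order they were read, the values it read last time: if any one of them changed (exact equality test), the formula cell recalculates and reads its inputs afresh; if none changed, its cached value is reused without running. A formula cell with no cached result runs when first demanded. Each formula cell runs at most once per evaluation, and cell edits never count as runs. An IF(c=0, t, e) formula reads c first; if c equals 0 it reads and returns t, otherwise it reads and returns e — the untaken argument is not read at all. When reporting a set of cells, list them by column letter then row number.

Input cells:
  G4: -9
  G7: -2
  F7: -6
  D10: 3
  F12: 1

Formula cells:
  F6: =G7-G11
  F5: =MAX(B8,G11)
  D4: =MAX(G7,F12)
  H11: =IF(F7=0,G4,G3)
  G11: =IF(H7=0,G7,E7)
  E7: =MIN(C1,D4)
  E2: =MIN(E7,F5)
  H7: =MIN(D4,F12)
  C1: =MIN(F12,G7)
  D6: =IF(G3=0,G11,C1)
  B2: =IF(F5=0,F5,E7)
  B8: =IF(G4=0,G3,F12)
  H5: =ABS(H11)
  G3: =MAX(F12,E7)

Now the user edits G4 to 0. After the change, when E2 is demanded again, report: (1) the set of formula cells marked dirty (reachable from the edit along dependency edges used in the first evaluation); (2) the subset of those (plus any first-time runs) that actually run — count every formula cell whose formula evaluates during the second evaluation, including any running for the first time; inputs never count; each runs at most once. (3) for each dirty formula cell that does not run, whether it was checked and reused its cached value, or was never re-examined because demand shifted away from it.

Initial pass — values computed on the first demand:
  B8 = IF(G4=0: G4=-9 -> else branch F12) = 1
  C1 = MIN(1, -2) = -2
  D4 = MAX(-2, 1) = 1
  E7 = MIN(-2, 1) = -2
  H7 = MIN(1, 1) = 1
  G11 = IF(H7=0: H7=1 -> else branch E7) = -2
  F5 = MAX(1, -2) = 1
  E2 = MIN(-2, 1) = -2

Second demand — change propagation:
  G3: newly demanded (no cache) — executes and yields 1.
  B8: re-runs because G4 -9->0; new result 1 (unchanged).
  F5: re-examined; everything it read last time is the same (B8 unchanged, G11 unchanged) — cache 1 kept, no run.
  E2: re-examined; everything it read last time is the same (E7 unchanged, F5 unchanged) — cache -2 kept, no run.

The important point: the flipped condition pulls in fresh nodes; G3 runs for the first time.

Dirty set: B8, E2, F5.
Run set: B8, G3 (2 run).
Re-examined without running (cache reused): E2, F5.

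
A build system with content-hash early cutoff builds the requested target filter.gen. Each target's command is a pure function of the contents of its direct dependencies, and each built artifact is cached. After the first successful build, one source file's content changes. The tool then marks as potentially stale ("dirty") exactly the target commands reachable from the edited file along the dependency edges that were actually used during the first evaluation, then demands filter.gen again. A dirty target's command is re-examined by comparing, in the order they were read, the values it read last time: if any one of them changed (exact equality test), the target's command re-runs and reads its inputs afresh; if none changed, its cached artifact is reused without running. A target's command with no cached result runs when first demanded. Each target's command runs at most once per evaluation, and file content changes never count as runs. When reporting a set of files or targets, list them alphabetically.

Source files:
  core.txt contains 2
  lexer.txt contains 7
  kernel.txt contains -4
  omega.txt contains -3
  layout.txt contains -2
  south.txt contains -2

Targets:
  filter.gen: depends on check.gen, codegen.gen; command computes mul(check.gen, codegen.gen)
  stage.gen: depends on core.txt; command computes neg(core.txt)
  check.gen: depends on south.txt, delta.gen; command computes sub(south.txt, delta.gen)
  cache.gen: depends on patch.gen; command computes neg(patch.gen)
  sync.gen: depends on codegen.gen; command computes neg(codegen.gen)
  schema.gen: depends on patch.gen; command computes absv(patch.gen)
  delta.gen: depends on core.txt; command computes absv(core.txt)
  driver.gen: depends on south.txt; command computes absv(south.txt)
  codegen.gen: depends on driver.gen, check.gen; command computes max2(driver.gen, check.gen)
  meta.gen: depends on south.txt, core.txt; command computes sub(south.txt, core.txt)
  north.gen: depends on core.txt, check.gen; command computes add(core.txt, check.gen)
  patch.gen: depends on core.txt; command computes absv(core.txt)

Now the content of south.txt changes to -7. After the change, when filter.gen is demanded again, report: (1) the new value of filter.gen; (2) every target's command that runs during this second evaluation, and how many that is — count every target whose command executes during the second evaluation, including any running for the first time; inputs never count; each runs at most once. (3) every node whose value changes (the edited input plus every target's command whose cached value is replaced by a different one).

First evaluation (everything demanded from the output):
  delta.gen = absv(2) = 2
  check.gen = sub(-2, 2) = -4
  driver.gen = absv(-2) = 2
  codegen.gen = max2(2, -4) = 2
  filter.gen = mul(-4, 2) = -8

Propagation after the edit:
  check.gen: runs — south.txt -2->-7; result -9.
  driver.gen: runs — south.txt -2->-7; result 7.
  codegen.gen: runs — driver.gen 2->7; check.gen -4->-9; result 7.
  filter.gen: runs — check.gen -4->-9; codegen.gen 2->7; result -63.

New value of filter.gen: -63.
Target commands that run: check.gen, codegen.gen, driver.gen, filter.gen — 4 in total.
Values that change: check.gen, codegen.gen, driver.gen, filter.gen, south.txt.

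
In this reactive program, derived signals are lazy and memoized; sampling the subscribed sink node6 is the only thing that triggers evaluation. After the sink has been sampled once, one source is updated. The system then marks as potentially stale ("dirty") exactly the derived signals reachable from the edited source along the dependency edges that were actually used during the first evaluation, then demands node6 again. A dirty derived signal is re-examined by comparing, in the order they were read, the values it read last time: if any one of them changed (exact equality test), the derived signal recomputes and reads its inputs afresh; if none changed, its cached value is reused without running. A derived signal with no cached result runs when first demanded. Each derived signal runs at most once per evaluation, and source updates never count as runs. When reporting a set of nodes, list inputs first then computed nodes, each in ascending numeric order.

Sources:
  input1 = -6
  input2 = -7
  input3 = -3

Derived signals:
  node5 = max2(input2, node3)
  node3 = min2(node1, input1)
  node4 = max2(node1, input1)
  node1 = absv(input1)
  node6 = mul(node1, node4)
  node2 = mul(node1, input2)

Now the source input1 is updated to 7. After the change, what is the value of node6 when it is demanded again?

Demanding node6 again yields 49.

First demand of the output computes:
  node1 = absv(-6) = 6
  node4 = max2(6, -6) = 6
  node6 = mul(6, 6) = 36

After the edit, cleaning proceeds:
  node1: a read changed (input1 -6->7) — executes, giving 7.
  node4: a read changed (node1 6->7; input1 -6->7) — executes, giving 7.
  node6: a read changed (node1 6->7; node4 6->7) — executes, giving 49.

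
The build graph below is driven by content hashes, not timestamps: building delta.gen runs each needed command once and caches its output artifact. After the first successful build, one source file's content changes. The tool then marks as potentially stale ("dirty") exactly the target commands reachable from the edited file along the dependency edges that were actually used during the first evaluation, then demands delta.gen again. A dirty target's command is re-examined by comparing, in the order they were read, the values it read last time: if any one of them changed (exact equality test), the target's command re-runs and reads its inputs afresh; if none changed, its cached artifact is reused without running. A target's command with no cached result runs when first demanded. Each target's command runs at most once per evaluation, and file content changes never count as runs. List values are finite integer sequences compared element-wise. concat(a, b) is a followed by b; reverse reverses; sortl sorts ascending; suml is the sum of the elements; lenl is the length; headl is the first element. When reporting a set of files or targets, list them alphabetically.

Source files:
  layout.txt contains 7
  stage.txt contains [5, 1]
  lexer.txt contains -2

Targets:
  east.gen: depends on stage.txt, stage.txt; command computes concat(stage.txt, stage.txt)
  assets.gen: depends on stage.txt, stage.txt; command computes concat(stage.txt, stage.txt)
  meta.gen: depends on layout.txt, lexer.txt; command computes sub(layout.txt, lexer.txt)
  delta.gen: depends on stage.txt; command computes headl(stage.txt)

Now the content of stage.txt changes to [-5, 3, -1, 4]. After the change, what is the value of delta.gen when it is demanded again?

Initial pass — values computed on the first demand:
  delta.gen = headl([5, 1]) = 5

Second demand — change propagation:
  delta.gen: re-runs because stage.txt [5, 1]->[-5, 3, -1, 4]; new result -5.

delta.gen now evaluates to -5.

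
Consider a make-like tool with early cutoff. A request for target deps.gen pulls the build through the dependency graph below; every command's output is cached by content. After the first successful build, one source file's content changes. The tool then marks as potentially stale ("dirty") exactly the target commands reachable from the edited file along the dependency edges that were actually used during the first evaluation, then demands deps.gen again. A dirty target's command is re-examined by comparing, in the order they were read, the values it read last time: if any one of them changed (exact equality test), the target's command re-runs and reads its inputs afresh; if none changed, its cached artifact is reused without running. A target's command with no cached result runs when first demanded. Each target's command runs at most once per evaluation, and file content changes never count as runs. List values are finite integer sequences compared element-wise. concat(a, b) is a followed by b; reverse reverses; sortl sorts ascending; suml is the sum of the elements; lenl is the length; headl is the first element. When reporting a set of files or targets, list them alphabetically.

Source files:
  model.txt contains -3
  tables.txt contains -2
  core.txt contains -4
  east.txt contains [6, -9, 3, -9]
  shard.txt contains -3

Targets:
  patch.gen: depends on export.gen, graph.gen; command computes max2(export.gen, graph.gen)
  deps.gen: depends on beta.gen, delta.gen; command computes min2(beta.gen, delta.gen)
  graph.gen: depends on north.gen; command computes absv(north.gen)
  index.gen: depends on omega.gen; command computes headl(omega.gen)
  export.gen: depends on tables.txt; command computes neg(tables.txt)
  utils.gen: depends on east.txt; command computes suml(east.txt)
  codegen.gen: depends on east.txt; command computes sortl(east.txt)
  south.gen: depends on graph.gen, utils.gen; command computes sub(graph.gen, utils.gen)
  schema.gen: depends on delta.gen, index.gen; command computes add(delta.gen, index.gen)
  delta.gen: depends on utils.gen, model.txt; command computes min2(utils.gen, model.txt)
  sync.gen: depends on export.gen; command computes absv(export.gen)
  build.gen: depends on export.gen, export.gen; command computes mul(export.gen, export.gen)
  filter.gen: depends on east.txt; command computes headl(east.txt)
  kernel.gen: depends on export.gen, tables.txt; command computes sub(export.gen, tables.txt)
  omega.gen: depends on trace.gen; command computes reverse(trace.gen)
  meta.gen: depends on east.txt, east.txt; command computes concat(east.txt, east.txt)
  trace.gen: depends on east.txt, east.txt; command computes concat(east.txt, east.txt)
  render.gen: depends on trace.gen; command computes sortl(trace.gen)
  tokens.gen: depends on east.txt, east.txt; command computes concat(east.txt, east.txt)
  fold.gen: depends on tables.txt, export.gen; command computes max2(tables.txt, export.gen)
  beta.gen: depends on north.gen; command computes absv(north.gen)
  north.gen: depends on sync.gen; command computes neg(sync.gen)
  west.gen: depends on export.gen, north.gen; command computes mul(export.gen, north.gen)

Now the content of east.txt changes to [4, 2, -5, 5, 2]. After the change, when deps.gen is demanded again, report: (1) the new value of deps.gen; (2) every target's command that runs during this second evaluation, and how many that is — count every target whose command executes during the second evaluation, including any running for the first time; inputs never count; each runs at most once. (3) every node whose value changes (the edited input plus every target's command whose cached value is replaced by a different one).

Demanding deps.gen again yields -3.
3 target commands run: delta.gen, deps.gen, utils.gen.
The nodes whose values change: delta.gen, deps.gen, east.txt, utils.gen.

First demand of the output computes:
  export.gen = neg(-2) = 2
  sync.gen = absv(2) = 2
  north.gen = neg(2) = -2
  beta.gen = absv(-2) = 2
  utils.gen = suml([6, -9, 3, -9]) = -9
  delta.gen = min2(-9, -3) = -9
  deps.gen = min2(2, -9) = -9

After the edit, cleaning proceeds:
  utils.gen: a read changed (east.txt [6, -9, 3, -9]->[4, 2, -5, 5, 2]) — executes, giving 8.
  delta.gen: a read changed (utils.gen -9->8) — executes, giving -3.
  deps.gen: a read changed (delta.gen -9->-3) — executes, giving -3.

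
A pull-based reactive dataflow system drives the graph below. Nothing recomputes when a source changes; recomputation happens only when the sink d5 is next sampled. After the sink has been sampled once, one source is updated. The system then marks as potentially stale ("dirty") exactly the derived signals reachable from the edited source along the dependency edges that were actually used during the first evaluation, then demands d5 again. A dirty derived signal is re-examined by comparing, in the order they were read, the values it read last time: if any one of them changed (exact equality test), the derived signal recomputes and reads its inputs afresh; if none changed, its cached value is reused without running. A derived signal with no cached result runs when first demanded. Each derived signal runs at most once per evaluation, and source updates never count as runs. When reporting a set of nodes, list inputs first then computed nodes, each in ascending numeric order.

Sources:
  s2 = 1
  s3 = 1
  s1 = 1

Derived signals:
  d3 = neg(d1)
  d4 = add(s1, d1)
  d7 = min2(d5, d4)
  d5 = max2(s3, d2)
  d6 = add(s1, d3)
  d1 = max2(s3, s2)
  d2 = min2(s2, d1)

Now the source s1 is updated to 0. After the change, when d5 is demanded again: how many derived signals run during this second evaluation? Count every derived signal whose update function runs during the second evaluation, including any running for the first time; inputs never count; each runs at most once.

First evaluation (everything demanded from the output):
  d1 = max2(1, 1) = 1
  d2 = min2(1, 1) = 1
  d5 = max2(1, 1) = 1

Propagation after the edit:
  s1 feeds no computation that the output demands — nothing is marked dirty and nothing runs.

Key observation: s1 is never demanded by the output, so the edit triggers no recomputation at all.

Derived signals that run: none — 0 in total.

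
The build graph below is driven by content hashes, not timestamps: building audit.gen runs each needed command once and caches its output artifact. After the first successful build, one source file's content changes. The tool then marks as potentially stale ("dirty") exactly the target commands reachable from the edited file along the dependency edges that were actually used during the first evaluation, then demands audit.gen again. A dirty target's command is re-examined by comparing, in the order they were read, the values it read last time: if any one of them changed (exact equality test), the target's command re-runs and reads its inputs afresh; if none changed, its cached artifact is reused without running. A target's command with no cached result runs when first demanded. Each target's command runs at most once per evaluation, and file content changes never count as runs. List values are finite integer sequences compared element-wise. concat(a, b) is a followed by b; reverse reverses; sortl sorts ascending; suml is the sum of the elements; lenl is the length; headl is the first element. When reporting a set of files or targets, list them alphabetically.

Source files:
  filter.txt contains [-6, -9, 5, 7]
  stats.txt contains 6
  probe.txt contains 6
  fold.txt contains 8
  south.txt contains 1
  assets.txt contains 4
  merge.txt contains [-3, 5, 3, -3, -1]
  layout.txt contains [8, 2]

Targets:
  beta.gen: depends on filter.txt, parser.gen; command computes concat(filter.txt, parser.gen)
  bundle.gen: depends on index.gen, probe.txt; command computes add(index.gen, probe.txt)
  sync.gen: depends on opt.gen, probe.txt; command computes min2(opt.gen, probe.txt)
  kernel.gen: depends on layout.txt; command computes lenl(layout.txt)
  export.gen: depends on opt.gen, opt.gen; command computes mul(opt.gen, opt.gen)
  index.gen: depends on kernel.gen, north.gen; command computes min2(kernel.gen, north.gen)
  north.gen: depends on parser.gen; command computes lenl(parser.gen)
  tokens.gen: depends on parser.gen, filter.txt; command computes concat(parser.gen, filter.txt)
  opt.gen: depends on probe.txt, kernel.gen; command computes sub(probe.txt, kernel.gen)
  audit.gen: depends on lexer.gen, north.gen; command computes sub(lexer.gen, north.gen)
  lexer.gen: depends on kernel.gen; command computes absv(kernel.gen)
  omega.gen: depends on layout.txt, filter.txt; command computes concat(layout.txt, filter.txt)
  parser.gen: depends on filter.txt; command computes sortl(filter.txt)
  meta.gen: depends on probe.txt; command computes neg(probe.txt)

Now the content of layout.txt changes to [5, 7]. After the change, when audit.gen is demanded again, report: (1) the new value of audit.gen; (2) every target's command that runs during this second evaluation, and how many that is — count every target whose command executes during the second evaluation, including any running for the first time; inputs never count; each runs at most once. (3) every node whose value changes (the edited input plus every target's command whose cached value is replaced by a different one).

Initial pass — values computed on the first demand:
  kernel.gen = lenl([8, 2]) = 2
  lexer.gen = absv(2) = 2
  parser.gen = sortl([-6, -9, 5, 7]) = [-9, -6, 5, 7]
  north.gen = lenl([-9, -6, 5, 7]) = 4
  audit.gen = sub(2, 4) = -2

Second demand — change propagation:
  kernel.gen: re-runs because layout.txt [8, 2]->[5, 7]; new result 2 (unchanged).
  lexer.gen: re-examined; everything it read last time is the same (kernel.gen unchanged) — cache 2 kept, no run.
  audit.gen: re-examined; everything it read last time is the same (lexer.gen unchanged, north.gen unchanged) — cache -2 kept, no run.

The important point: kernel.gen recomputes to an identical value, and the output ends up unchanged.

audit.gen now evaluates to -2.
Run set: kernel.gen (1 run).
Changed values: layout.txt.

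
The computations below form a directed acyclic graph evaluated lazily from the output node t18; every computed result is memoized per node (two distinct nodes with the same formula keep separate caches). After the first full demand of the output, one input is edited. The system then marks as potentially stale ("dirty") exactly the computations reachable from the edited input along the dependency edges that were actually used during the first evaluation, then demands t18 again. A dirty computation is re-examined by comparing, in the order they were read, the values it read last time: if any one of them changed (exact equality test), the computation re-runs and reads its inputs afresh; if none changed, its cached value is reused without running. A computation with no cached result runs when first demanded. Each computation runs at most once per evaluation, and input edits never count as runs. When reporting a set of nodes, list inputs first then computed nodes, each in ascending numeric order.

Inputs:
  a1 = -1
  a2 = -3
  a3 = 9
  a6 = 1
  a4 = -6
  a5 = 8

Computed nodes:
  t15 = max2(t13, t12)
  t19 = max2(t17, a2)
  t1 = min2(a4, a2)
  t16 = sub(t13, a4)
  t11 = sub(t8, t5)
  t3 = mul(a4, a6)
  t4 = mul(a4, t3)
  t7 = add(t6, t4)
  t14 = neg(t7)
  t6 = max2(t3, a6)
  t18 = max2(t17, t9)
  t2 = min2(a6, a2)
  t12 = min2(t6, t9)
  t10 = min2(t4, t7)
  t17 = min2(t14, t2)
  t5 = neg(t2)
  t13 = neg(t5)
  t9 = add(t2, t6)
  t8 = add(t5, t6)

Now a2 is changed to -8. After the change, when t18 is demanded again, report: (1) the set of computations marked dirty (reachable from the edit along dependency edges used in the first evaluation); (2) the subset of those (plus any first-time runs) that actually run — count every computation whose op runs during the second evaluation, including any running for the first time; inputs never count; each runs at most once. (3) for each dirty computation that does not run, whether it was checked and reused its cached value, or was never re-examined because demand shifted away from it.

First demand of the output computes:
  t2 = min2(1, -3) = -3
  t3 = mul(-6, 1) = -6
  t4 = mul(-6, -6) = 36
  t6 = max2(-6, 1) = 1
  t7 = add(1, 36) = 37
  t9 = add(-3, 1) = -2
  t14 = neg(37) = -37
  t17 = min2(-37, -3) = -37
  t18 = max2(-37, -2) = -2

After the edit, cleaning proceeds:
  t2: a read changed (a2 -3->-8) — executes, giving -8.
  t9: a read changed (t2 -3->-8) — executes, giving -7.
  t17: a read changed (t2 -3->-8) — executes, giving -37 — identical to its old value.
  t18: a read changed (t9 -2->-7) — executes, giving -7.

The edit dirties: t2, t9, t17, t18.
4 computations run: t2, t9, t17, t18.
No dirty computation escaped a run.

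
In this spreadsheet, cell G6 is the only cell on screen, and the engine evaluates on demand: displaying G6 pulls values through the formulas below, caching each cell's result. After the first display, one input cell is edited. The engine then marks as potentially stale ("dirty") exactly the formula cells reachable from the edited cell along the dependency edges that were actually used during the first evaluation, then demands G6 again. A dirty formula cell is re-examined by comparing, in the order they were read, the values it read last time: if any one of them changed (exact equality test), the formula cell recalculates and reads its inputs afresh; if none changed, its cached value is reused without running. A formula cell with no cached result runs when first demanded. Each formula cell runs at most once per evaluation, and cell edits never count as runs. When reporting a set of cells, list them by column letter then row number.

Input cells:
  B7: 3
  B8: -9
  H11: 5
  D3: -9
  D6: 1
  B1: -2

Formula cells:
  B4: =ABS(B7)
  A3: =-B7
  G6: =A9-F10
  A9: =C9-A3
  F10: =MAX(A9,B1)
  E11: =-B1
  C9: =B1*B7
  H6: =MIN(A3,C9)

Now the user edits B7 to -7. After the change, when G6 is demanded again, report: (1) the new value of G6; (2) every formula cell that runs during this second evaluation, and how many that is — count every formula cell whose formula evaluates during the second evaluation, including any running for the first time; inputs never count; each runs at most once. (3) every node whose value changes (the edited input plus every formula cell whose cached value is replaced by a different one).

Initial pass — values computed on the first demand:
  A3 = -(3) = -3
  C9 = -2 * 3 = -6
  A9 = -6 - -3 = -3
  F10 = MAX(-3, -2) = -2
  G6 = -3 - -2 = -1

Second demand — change propagation:
  A3: re-runs because B7 3->-7; new result 7.
  C9: re-runs because B7 3->-7; new result 14.
  A9: re-runs because C9 -6->14; A3 -3->7; new result 7.
  F10: re-runs because A9 -3->7; new result 7.
  G6: re-runs because A9 -3->7; F10 -2->7; new result 0.

G6 now evaluates to 0.
Run set: A3, A9, C9, F10, G6 (5 run).
Changed values: A3, A9, B7, C9, F10, G6.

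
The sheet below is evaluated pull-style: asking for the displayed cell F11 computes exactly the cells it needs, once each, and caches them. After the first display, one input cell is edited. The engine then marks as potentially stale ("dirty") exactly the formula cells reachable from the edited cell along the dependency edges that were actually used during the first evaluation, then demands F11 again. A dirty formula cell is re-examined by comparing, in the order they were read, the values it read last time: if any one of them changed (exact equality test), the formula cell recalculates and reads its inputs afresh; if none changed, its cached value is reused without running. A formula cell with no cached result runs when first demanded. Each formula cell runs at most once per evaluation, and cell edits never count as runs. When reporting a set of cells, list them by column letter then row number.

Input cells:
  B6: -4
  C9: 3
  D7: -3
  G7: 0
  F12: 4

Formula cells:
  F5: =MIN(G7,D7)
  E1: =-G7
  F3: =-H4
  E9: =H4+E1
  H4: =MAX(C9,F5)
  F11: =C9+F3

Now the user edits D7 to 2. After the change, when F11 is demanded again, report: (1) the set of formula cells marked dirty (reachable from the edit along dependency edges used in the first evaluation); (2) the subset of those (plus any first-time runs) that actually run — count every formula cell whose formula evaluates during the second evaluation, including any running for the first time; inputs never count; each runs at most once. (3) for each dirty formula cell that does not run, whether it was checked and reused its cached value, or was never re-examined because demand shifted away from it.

The edit dirties: F3, F5, F11, H4.
2 formula cells run: F5, H4.
Cache hits after checking: F3, F11.
Note the absorption at H4: it re-runs yet its value is the same, leaving the output's value untouched.

First demand of the output computes:
  F5 = MIN(0, -3) = -3
  H4 = MAX(3, -3) = 3
  F3 = -(3) = -3
  F11 = 3 + -3 = 0

After the edit, cleaning proceeds:
  F5: a read changed (D7 -3->2) — executes, giving 0.
  H4: a read changed (F5 -3->0) — executes, giving 3 — identical to its old value.
  F3: dirty, but its reads are unchanged (H4 unchanged); cached -3 stands.
  F11: dirty, but its reads are unchanged (C9 unchanged, F3 unchanged); cached 0 stands.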